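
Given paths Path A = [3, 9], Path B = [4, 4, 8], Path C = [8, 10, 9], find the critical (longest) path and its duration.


Path A: 3 + 9 = 12
Path B: 4 + 4 + 8 = 16
Path C: 8 + 10 + 9 = 27
Critical path = longest = max(12, 16, 27)
= 27 (Path C)


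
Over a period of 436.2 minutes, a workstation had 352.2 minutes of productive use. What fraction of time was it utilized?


Utilization = busy / total × 100
= 352.2 / 436.2 × 100
= 80.7%


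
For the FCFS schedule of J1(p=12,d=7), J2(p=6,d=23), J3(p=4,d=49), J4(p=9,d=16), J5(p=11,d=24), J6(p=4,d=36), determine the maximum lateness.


Lateness per job (L = C - d):
  J1: C=12, d=7, L=5
  J2: C=18, d=23, L=-5
  J3: C=22, d=49, L=-27
  J4: C=31, d=16, L=15
  J5: C=42, d=24, L=18
  J6: C=46, d=36, L=10
Lmax = max(5, -5, -27, 15, 18, 10)
= 18


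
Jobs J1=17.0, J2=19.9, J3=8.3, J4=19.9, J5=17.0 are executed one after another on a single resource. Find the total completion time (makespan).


Sequential makespan: sum all processing times
= 17.0 + 19.9 + 8.3 + 19.9 + 17.0
= 82.1 time units


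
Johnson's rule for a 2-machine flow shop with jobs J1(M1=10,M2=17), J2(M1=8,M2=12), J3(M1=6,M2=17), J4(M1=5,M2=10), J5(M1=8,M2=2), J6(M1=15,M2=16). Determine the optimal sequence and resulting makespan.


Johnson's rule:
Group 1 (M1≤M2, sort by M1): ['J4', 'J3', 'J2', 'J1', 'J6']
Group 2 (M1>M2, sort desc M2): ['J5']
Sequence: J4 → J3 → J2 → J1 → J6 → J5
Makespan calculation:
  J4: M1 done=5, M2 done=15
  J3: M1 done=11, M2 done=32
  J2: M1 done=19, M2 done=44
  J1: M1 done=29, M2 done=61
  J6: M1 done=44, M2 done=77
  J5: M1 done=52, M2 done=79
= Sequence: J4 → J3 → J2 → J1 → J6 → J5, Makespan: 79


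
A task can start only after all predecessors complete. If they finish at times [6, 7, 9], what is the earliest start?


ES = max of all predecessor completion times
Predecessors: [6, 7, 9]
ES = max(6, 7, 9)
= 9


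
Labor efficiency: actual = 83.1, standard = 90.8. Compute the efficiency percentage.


Efficiency = (actual / standard) × 100
= (83.1 / 90.8) × 100
= 91.5%


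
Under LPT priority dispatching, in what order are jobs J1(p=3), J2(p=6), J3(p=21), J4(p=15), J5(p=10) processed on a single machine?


LPT: sort by longest processing time first
  J3: p=21
  J4: p=15
  J5: p=10
  J2: p=6
  J1: p=3
Order: J3 → J4 → J5 → J2 → J1


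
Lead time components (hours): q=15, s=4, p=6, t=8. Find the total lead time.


Lead time = queue + setup + processing + transit
= 15 + 4 + 6 + 8
= 33 hours


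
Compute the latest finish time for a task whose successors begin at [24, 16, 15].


LF = min of all successor start times
Successors start at: [24, 16, 15]
LF = min(24, 16, 15)
= 15


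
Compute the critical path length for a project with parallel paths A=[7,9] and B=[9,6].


Path A: 7 + 9 = 16
Path B: 9 + 6 = 15
Critical path = longest = max(16, 15)
= 16 (Path A)


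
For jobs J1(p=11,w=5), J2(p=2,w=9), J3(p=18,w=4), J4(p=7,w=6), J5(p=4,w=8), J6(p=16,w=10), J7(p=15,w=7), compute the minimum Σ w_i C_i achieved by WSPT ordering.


WSPT order (by p/w): J2 → J5 → J4 → J6 → J7 → J1 → J3
  J2: C=2, w·C=9×2=18
  J5: C=6, w·C=8×6=48
  J4: C=13, w·C=6×13=78
  J6: C=29, w·C=10×29=290
  J7: C=44, w·C=7×44=308
  J1: C=55, w·C=5×55=275
  J3: C=73, w·C=4×73=292
Σ w·C = 1309
= 1309


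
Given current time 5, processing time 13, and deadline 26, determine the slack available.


Slack = due - current_time - processing
= 26 - 5 - 13
= 8


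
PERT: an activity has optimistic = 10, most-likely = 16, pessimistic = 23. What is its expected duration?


te = (o + 4m + p) / 6
= (10 + 4×16 + 23) / 6
= (10 + 64 + 23) / 6
= 97 / 6
= 16.17


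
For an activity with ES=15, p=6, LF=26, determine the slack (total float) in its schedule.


EF = ES + duration = 15 + 6 = 21
LS = LF - duration = 26 - 6 = 20
Total Float = LF - EF = 26 - 21
(or LS - ES = 20 - 15)
= 5


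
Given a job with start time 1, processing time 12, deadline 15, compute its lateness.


Completion = 1 + 12 = 13
Lateness = C - d = 13 - 15
= -2


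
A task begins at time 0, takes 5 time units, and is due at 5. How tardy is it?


Completion = start + processing = 0 + 5 = 5
Tardiness = max(0, C - d) = max(0, 5 - 5)
= max(0, 0)
= 0


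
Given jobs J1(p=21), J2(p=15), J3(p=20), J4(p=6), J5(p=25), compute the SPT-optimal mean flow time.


SPT order: J4 → J2 → J3 → J1 → J5
Completion times:
  J4: C=6
  J2: C=21
  J3: C=41
  J1: C=62
  J5: C=87
Sum = 217, n = 5
Mean flow = 217/5
= 43.40


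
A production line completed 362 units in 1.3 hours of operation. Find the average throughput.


Throughput = units / time
= 362 / 1.3
= 278.5 units/hour


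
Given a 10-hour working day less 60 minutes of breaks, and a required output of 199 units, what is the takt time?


Available = 10×60 - 60 = 540 min
Takt time = 540 / 199
= 2.71 min/unit


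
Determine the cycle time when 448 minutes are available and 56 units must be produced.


Cycle time = available time / demand
= 448 / 56
= 8.00 min/unit


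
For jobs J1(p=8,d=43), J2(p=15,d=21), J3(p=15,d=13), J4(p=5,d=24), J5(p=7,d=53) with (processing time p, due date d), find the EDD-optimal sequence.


EDD: sort by earliest due date
  J3: d=13, p=15
  J2: d=21, p=15
  J4: d=24, p=5
  J1: d=43, p=8
  J5: d=53, p=7
Order: J3 → J2 → J4 → J1 → J5


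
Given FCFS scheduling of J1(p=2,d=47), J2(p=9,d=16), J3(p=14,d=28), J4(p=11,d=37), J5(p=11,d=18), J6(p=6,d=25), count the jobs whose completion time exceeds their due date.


Completion vs due date:
  J1: C=2, d=47 → on time
  J2: C=11, d=16 → on time
  J3: C=25, d=28 → on time
  J4: C=36, d=37 → on time
  J5: C=47, d=18 → TARDY
  J6: C=53, d=25 → TARDY
Tardy jobs: J5, J6
Count = 2


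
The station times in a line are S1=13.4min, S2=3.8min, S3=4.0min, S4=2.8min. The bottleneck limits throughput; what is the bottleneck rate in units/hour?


Bottleneck = longest station time
Station times: [13.4, 3.8, 4.0, 2.8]
Max = 13.4 min
Rate = 60 / 13.4
= 4.48 units/hour (bottleneck: 13.4min)


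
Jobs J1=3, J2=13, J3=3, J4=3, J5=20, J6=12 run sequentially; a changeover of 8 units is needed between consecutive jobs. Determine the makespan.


Makespan = Σ processing + (n-1) × setup
= (3 + 13 + 3 + 3 + 20 + 12) + (6-1)×8
= 54 + 40
= 94 time units


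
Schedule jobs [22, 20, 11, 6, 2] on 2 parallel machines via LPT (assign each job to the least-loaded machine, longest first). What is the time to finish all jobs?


Jobs (LPT sorted): [22, 20, 11, 6, 2]
Machines: 2
  J=22 → Machine 1 (load: 0+22=22)
  J=20 → Machine 2 (load: 0+20=20)
  J=11 → Machine 2 (load: 20+11=31)
  J=6 → Machine 1 (load: 22+6=28)
  J=2 → Machine 1 (load: 28+2=30)
Machine loads: [30, 31]
Makespan = max = 31 time units


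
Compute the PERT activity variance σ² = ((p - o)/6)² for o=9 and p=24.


σ² = ((p - o) / 6)² = (p - o)² / 36
= (24 - 9)² / 36
= 15² / 36
= 225 / 36
= 6.2500


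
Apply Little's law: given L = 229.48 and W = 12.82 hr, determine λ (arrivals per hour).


Little's law: L = λW → λ = L / W
= 229.48 / 12.82
= 17.90 per hour


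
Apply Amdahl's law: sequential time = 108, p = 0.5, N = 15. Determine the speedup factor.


Amdahl's law: T_p = T × ((1-p) + p/N)
= 108 × ((1-0.5) + 0.5/15)
= 108 × (0.50 + 0.0333)
= 108 × 0.5333
= 57.60
Speedup = 108/57.60
= 1.88×


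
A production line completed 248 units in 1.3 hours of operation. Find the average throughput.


Throughput = units / time
= 248 / 1.3
= 190.8 units/hour


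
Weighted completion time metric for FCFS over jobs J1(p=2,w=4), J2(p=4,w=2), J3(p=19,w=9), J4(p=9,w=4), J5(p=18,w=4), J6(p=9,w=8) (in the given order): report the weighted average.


Completion times:
  J1: C=2, w×C=4×2=8
  J2: C=6, w×C=2×6=12
  J3: C=25, w×C=9×25=225
  J4: C=34, w×C=4×34=136
  J5: C=52, w×C=4×52=208
  J6: C=61, w×C=8×61=488
Sum w×C = 1077
Sum w = 31
Weighted avg = 1077/31
= 34.74


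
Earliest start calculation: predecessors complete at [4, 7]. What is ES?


ES = max of all predecessor completion times
Predecessors: [4, 7]
ES = max(4, 7)
= 7


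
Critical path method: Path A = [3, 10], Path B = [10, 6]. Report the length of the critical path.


Path A: 3 + 10 = 13
Path B: 10 + 6 = 16
Critical path = longest = max(13, 16)
= 16 (Path B)


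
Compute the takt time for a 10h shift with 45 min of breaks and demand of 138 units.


Available = 10×60 - 45 = 555 min
Takt time = 555 / 138
= 4.02 min/unit


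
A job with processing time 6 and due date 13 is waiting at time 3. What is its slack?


Slack = due - current_time - processing
= 13 - 3 - 6
= 4


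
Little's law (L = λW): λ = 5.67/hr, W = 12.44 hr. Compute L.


Little's law: L = λ × W
= 5.67 × 12.44
= 70.53


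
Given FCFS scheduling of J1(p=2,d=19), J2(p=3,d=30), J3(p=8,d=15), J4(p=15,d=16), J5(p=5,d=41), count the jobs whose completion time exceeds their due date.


Completion vs due date:
  J1: C=2, d=19 → on time
  J2: C=5, d=30 → on time
  J3: C=13, d=15 → on time
  J4: C=28, d=16 → TARDY
  J5: C=33, d=41 → on time
Tardy jobs: J4
Count = 1


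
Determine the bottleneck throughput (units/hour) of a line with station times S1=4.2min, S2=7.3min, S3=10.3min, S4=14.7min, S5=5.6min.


Bottleneck = longest station time
Station times: [4.2, 7.3, 10.3, 14.7, 5.6]
Max = 14.7 min
Rate = 60 / 14.7
= 4.08 units/hour (bottleneck: 14.7min)


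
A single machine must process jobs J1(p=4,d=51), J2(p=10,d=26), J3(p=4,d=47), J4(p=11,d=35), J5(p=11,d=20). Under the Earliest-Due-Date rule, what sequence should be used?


EDD: sort by earliest due date
  J5: d=20, p=11
  J2: d=26, p=10
  J4: d=35, p=11
  J3: d=47, p=4
  J1: d=51, p=4
Order: J5 → J2 → J4 → J3 → J1


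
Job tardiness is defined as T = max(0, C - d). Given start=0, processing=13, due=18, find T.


Completion = start + processing = 0 + 13 = 13
Tardiness = max(0, C - d) = max(0, 13 - 18)
= max(0, -5)
= 0


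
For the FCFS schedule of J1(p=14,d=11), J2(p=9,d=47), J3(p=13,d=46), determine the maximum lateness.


Lateness per job (L = C - d):
  J1: C=14, d=11, L=3
  J2: C=23, d=47, L=-24
  J3: C=36, d=46, L=-10
Lmax = max(3, -24, -10)
= 3


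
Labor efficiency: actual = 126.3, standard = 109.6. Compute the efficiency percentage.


Efficiency = (actual / standard) × 100
= (126.3 / 109.6) × 100
= 115.2%


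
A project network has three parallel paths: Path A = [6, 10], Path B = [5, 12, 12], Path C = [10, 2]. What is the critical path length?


Path A: 6 + 10 = 16
Path B: 5 + 12 + 12 = 29
Path C: 10 + 2 = 12
Critical path = longest = max(16, 29, 12)
= 29 (Path B)


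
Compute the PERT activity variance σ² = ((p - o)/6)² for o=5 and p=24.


σ² = ((p - o) / 6)² = (p - o)² / 36
= (24 - 5)² / 36
= 19² / 36
= 361 / 36
= 10.0278


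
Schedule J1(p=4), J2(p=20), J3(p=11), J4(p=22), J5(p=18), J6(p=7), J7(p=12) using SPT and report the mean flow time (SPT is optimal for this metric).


SPT order: J1 → J6 → J3 → J7 → J5 → J2 → J4
Completion times:
  J1: C=4
  J6: C=11
  J3: C=22
  J7: C=34
  J5: C=52
  J2: C=72
  J4: C=94
Sum = 289, n = 7
Mean flow = 289/7
= 41.29


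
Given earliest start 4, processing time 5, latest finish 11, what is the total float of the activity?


EF = ES + duration = 4 + 5 = 9
LS = LF - duration = 11 - 5 = 6
Total Float = LF - EF = 11 - 9
(or LS - ES = 6 - 4)
= 2


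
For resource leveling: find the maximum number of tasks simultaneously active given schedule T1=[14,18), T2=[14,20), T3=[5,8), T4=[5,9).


Check each time point for overlaps:
  t=5: 2 tasks active (T3, T4)
Max concurrent = 2


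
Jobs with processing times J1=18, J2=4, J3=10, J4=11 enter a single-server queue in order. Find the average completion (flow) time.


Completion times:
  J1: completes at 18
  J2: completes at 22
  J3: completes at 32
  J4: completes at 43
Sum = 115
Average = 115/4
= 28.75


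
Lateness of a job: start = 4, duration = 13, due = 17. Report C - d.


Completion = 4 + 13 = 17
Lateness = C - d = 17 - 17
= 0


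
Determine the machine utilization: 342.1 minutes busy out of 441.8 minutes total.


Utilization = busy / total × 100
= 342.1 / 441.8 × 100
= 77.4%


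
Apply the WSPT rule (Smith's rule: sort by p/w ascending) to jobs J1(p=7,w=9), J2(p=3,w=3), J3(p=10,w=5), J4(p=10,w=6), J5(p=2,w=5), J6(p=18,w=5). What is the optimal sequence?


WSPT (Smith's rule): sort by p/w ascending
  J5: p/w = 2/5 = 0.400
  J1: p/w = 7/9 = 0.778
  J2: p/w = 3/3 = 1.000
  J4: p/w = 10/6 = 1.667
  J3: p/w = 10/5 = 2.000
  J6: p/w = 18/5 = 3.600
Order: J5 → J1 → J2 → J4 → J3 → J6


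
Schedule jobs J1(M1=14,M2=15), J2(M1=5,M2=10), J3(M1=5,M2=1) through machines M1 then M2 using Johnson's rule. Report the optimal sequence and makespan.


Johnson's rule:
Group 1 (M1≤M2, sort by M1): ['J2', 'J1']
Group 2 (M1>M2, sort desc M2): ['J3']
Sequence: J2 → J1 → J3
Makespan calculation:
  J2: M1 done=5, M2 done=15
  J1: M1 done=19, M2 done=34
  J3: M1 done=24, M2 done=35
= Sequence: J2 → J1 → J3, Makespan: 35


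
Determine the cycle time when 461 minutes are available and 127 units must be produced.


Cycle time = available time / demand
= 461 / 127
= 3.63 min/unit


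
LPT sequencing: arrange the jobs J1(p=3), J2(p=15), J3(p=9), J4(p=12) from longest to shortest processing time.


LPT: sort by longest processing time first
  J2: p=15
  J4: p=12
  J3: p=9
  J1: p=3
Order: J2 → J4 → J3 → J1


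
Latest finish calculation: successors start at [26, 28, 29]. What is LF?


LF = min of all successor start times
Successors start at: [26, 28, 29]
LF = min(26, 28, 29)
= 26


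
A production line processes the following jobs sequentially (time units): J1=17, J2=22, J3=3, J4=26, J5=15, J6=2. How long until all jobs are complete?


Sequential makespan: sum all processing times
= 17 + 22 + 3 + 26 + 15 + 2
= 85 time units


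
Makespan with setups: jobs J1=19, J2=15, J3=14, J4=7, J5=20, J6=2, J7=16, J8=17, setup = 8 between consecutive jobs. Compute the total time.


Makespan = Σ processing + (n-1) × setup
= (19 + 15 + 14 + 7 + 20 + 2 + 16 + 17) + (8-1)×8
= 110 + 56
= 166 time units


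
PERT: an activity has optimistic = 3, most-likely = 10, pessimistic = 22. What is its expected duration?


te = (o + 4m + p) / 6
= (3 + 4×10 + 22) / 6
= (3 + 40 + 22) / 6
= 65 / 6
= 10.83


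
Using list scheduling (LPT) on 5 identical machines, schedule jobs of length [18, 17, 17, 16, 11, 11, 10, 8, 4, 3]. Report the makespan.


Jobs (LPT sorted): [18, 17, 17, 16, 11, 11, 10, 8, 4, 3]
Machines: 5
  J=18 → Machine 1 (load: 0+18=18)
  J=17 → Machine 2 (load: 0+17=17)
  J=17 → Machine 3 (load: 0+17=17)
  J=16 → Machine 4 (load: 0+16=16)
  J=11 → Machine 5 (load: 0+11=11)
  J=11 → Machine 5 (load: 11+11=22)
  J=10 → Machine 4 (load: 16+10=26)
  J=8 → Machine 2 (load: 17+8=25)
  J=4 → Machine 3 (load: 17+4=21)
  J=3 → Machine 1 (load: 18+3=21)
Machine loads: [21, 25, 21, 26, 22]
Makespan = max = 26 time units


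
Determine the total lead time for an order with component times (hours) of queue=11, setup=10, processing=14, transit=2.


Lead time = queue + setup + processing + transit
= 11 + 10 + 14 + 2
= 37 hours


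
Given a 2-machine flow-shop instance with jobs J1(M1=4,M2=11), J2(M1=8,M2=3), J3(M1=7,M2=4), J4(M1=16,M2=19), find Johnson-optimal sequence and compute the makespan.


Johnson's rule:
Group 1 (M1≤M2, sort by M1): ['J1', 'J4']
Group 2 (M1>M2, sort desc M2): ['J3', 'J2']
Sequence: J1 → J4 → J3 → J2
Makespan calculation:
  J1: M1 done=4, M2 done=15
  J4: M1 done=20, M2 done=39
  J3: M1 done=27, M2 done=43
  J2: M1 done=35, M2 done=46
= Sequence: J1 → J4 → J3 → J2, Makespan: 46


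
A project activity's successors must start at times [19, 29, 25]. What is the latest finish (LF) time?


LF = min of all successor start times
Successors start at: [19, 29, 25]
LF = min(19, 29, 25)
= 19


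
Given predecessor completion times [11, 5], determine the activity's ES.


ES = max of all predecessor completion times
Predecessors: [11, 5]
ES = max(11, 5)
= 11


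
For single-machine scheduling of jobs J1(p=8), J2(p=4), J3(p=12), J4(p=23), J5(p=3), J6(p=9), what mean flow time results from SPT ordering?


SPT order: J5 → J2 → J1 → J6 → J3 → J4
Completion times:
  J5: C=3
  J2: C=7
  J1: C=15
  J6: C=24
  J3: C=36
  J4: C=59
Sum = 144, n = 6
Mean flow = 144/6
= 24.00


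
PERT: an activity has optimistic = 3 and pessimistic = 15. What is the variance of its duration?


σ² = ((p - o) / 6)² = (p - o)² / 36
= (15 - 3)² / 36
= 12² / 36
= 144 / 36
= 4.0000


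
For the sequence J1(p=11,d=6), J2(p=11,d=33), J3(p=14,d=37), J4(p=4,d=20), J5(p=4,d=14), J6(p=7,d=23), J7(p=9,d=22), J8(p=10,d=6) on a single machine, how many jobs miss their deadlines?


Completion vs due date:
  J1: C=11, d=6 → TARDY
  J2: C=22, d=33 → on time
  J3: C=36, d=37 → on time
  J4: C=40, d=20 → TARDY
  J5: C=44, d=14 → TARDY
  J6: C=51, d=23 → TARDY
  J7: C=60, d=22 → TARDY
  J8: C=70, d=6 → TARDY
Tardy jobs: J1, J4, J5, J6, J7, J8
Count = 6


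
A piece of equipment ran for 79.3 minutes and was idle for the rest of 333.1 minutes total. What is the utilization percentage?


Utilization = busy / total × 100
= 79.3 / 333.1 × 100
= 23.8%


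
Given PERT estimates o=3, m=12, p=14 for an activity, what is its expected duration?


te = (o + 4m + p) / 6
= (3 + 4×12 + 14) / 6
= (3 + 48 + 14) / 6
= 65 / 6
= 10.83


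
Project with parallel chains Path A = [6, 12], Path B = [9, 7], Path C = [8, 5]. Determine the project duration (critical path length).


Path A: 6 + 12 = 18
Path B: 9 + 7 = 16
Path C: 8 + 5 = 13
Critical path = longest = max(18, 16, 13)
= 18 (Path A)


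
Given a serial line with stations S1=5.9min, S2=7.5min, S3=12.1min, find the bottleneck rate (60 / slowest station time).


Bottleneck = longest station time
Station times: [5.9, 7.5, 12.1]
Max = 12.1 min
Rate = 60 / 12.1
= 4.96 units/hour (bottleneck: 12.1min)


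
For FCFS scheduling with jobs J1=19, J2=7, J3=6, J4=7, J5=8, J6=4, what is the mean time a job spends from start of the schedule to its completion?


Completion times:
  J1: completes at 19
  J2: completes at 26
  J3: completes at 32
  J4: completes at 39
  J5: completes at 47
  J6: completes at 51
Sum = 214
Average = 214/6
= 35.67


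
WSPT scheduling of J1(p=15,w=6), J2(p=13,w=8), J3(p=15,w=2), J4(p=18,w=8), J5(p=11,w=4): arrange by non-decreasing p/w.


WSPT (Smith's rule): sort by p/w ascending
  J2: p/w = 13/8 = 1.625
  J4: p/w = 18/8 = 2.250
  J1: p/w = 15/6 = 2.500
  J5: p/w = 11/4 = 2.750
  J3: p/w = 15/2 = 7.500
Order: J2 → J4 → J1 → J5 → J3


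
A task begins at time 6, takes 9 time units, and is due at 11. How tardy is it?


Completion = start + processing = 6 + 9 = 15
Tardiness = max(0, C - d) = max(0, 15 - 11)
= max(0, 4)
= 4


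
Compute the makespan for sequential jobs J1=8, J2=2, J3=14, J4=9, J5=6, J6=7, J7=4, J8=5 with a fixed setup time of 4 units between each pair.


Makespan = Σ processing + (n-1) × setup
= (8 + 2 + 14 + 9 + 6 + 7 + 4 + 5) + (8-1)×4
= 55 + 28
= 83 time units


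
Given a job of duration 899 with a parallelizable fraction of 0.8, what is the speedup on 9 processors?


Amdahl's law: T_p = T × ((1-p) + p/N)
= 899 × ((1-0.8) + 0.8/9)
= 899 × (0.20 + 0.0889)
= 899 × 0.2889
= 259.71
Speedup = 899/259.71
= 3.46×


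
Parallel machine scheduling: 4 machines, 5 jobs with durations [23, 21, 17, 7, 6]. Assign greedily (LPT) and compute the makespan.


Jobs (LPT sorted): [23, 21, 17, 7, 6]
Machines: 4
  J=23 → Machine 1 (load: 0+23=23)
  J=21 → Machine 2 (load: 0+21=21)
  J=17 → Machine 3 (load: 0+17=17)
  J=7 → Machine 4 (load: 0+7=7)
  J=6 → Machine 4 (load: 7+6=13)
Machine loads: [23, 21, 17, 13]
Makespan = max = 23 time units


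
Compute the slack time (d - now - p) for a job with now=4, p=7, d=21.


Slack = due - current_time - processing
= 21 - 4 - 7
= 10


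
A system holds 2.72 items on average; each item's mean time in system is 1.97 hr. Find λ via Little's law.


Little's law: L = λW → λ = L / W
= 2.72 / 1.97
= 1.38 per hour


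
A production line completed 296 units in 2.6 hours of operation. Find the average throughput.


Throughput = units / time
= 296 / 2.6
= 113.8 units/hour


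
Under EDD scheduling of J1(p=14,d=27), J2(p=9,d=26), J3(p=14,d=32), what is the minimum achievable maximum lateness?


EDD order: J2 → J1 → J3
Completion and lateness:
  J2: C=9, d=26, L=9-26=-17
  J1: C=23, d=27, L=23-27=-4
  J3: C=37, d=32, L=37-32=5
Lmax = max(-17, -4, 5)
= 5


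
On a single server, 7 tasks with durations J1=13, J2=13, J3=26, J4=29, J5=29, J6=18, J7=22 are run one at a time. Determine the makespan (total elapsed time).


Sequential makespan: sum all processing times
= 13 + 13 + 26 + 29 + 29 + 18 + 22
= 150 time units


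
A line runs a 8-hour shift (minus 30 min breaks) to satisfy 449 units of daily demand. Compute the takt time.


Available = 8×60 - 30 = 450 min
Takt time = 450 / 449
= 1.00 min/unit


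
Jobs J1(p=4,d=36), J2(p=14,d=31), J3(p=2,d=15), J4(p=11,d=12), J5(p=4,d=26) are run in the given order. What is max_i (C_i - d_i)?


Lateness per job (L = C - d):
  J1: C=4, d=36, L=-32
  J2: C=18, d=31, L=-13
  J3: C=20, d=15, L=5
  J4: C=31, d=12, L=19
  J5: C=35, d=26, L=9
Lmax = max(-32, -13, 5, 19, 9)
= 19


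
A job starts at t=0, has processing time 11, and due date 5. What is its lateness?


Completion = 0 + 11 = 11
Lateness = C - d = 11 - 5
= 6


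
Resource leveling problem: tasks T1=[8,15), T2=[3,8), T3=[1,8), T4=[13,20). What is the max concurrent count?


Check each time point for overlaps:
  t=3: 2 tasks active (T2, T3)
Max concurrent = 2


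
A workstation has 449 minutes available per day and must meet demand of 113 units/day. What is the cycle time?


Cycle time = available time / demand
= 449 / 113
= 3.97 min/unit


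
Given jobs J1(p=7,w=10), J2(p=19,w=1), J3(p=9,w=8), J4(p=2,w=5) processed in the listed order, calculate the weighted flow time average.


Completion times:
  J1: C=7, w×C=10×7=70
  J2: C=26, w×C=1×26=26
  J3: C=35, w×C=8×35=280
  J4: C=37, w×C=5×37=185
Sum w×C = 561
Sum w = 24
Weighted avg = 561/24
= 23.38


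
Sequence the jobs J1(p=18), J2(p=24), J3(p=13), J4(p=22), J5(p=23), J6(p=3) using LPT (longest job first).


LPT: sort by longest processing time first
  J2: p=24
  J5: p=23
  J4: p=22
  J1: p=18
  J3: p=13
  J6: p=3
Order: J2 → J5 → J4 → J1 → J3 → J6


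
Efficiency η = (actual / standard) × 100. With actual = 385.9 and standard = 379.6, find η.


Efficiency = (actual / standard) × 100
= (385.9 / 379.6) × 100
= 101.7%


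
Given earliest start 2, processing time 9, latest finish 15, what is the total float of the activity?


EF = ES + duration = 2 + 9 = 11
LS = LF - duration = 15 - 9 = 6
Total Float = LF - EF = 15 - 11
(or LS - ES = 6 - 2)
= 4


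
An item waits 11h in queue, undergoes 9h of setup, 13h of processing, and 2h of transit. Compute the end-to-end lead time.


Lead time = queue + setup + processing + transit
= 11 + 9 + 13 + 2
= 35 hours


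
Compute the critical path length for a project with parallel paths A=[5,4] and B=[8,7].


Path A: 5 + 4 = 9
Path B: 8 + 7 = 15
Critical path = longest = max(9, 15)
= 15 (Path B)


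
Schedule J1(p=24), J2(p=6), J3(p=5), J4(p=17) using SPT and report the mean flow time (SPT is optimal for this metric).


SPT order: J3 → J2 → J4 → J1
Completion times:
  J3: C=5
  J2: C=11
  J4: C=28
  J1: C=52
Sum = 96, n = 4
Mean flow = 96/4
= 24.00


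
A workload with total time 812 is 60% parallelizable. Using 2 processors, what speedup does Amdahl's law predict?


Amdahl's law: T_p = T × ((1-p) + p/N)
= 812 × ((1-0.6) + 0.6/2)
= 812 × (0.40 + 0.3000)
= 812 × 0.7000
= 568.40
Speedup = 812/568.40
= 1.43×


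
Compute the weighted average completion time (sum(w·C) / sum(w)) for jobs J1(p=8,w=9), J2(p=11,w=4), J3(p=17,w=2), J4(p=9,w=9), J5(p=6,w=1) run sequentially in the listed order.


Completion times:
  J1: C=8, w×C=9×8=72
  J2: C=19, w×C=4×19=76
  J3: C=36, w×C=2×36=72
  J4: C=45, w×C=9×45=405
  J5: C=51, w×C=1×51=51
Sum w×C = 676
Sum w = 25
Weighted avg = 676/25
= 27.04


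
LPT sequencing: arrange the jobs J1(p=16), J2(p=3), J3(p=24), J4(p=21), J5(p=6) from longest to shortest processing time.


LPT: sort by longest processing time first
  J3: p=24
  J4: p=21
  J1: p=16
  J5: p=6
  J2: p=3
Order: J3 → J4 → J1 → J5 → J2


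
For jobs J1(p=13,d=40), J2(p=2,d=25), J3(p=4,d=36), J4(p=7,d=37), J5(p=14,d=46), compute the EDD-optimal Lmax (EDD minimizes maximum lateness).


EDD order: J2 → J3 → J4 → J1 → J5
Completion and lateness:
  J2: C=2, d=25, L=2-25=-23
  J3: C=6, d=36, L=6-36=-30
  J4: C=13, d=37, L=13-37=-24
  J1: C=26, d=40, L=26-40=-14
  J5: C=40, d=46, L=40-46=-6
Lmax = max(-23, -30, -24, -14, -6)
= -6


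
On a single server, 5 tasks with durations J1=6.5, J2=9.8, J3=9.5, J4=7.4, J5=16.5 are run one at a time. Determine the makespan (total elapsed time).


Sequential makespan: sum all processing times
= 6.5 + 9.8 + 9.5 + 7.4 + 16.5
= 49.7 time units


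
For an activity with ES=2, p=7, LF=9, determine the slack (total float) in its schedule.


EF = ES + duration = 2 + 7 = 9
LS = LF - duration = 9 - 7 = 2
Total Float = LF - EF = 9 - 9
(or LS - ES = 2 - 2)
= 0


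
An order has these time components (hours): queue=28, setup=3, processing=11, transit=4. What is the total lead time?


Lead time = queue + setup + processing + transit
= 28 + 3 + 11 + 4
= 46 hours


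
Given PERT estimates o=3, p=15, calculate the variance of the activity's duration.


σ² = ((p - o) / 6)² = (p - o)² / 36
= (15 - 3)² / 36
= 12² / 36
= 144 / 36
= 4.0000


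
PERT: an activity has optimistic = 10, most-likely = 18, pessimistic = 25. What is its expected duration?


te = (o + 4m + p) / 6
= (10 + 4×18 + 25) / 6
= (10 + 72 + 25) / 6
= 107 / 6
= 17.83


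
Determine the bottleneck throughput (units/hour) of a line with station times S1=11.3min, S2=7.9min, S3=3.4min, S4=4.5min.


Bottleneck = longest station time
Station times: [11.3, 7.9, 3.4, 4.5]
Max = 11.3 min
Rate = 60 / 11.3
= 5.31 units/hour (bottleneck: 11.3min)


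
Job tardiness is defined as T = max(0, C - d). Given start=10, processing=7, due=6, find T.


Completion = start + processing = 10 + 7 = 17
Tardiness = max(0, C - d) = max(0, 17 - 6)
= max(0, 11)
= 11


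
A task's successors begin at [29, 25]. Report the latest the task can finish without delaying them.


LF = min of all successor start times
Successors start at: [29, 25]
LF = min(29, 25)
= 25


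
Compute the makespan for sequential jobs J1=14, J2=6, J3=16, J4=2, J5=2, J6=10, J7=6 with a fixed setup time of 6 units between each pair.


Makespan = Σ processing + (n-1) × setup
= (14 + 6 + 16 + 2 + 2 + 10 + 6) + (7-1)×6
= 56 + 36
= 92 time units


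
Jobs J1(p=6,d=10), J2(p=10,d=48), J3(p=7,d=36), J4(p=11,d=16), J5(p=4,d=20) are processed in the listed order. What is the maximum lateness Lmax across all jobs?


Lateness per job (L = C - d):
  J1: C=6, d=10, L=-4
  J2: C=16, d=48, L=-32
  J3: C=23, d=36, L=-13
  J4: C=34, d=16, L=18
  J5: C=38, d=20, L=18
Lmax = max(-4, -32, -13, 18, 18)
= 18


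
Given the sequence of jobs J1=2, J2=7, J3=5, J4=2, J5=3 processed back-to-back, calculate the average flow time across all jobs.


Completion times:
  J1: completes at 2
  J2: completes at 9
  J3: completes at 14
  J4: completes at 16
  J5: completes at 19
Sum = 60
Average = 60/5
= 12.00


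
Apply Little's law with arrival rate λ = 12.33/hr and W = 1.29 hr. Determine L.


Little's law: L = λ × W
= 12.33 × 1.29
= 15.91


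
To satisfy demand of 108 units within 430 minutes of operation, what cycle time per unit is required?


Cycle time = available time / demand
= 430 / 108
= 3.98 min/unit


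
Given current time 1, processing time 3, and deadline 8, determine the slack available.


Slack = due - current_time - processing
= 8 - 1 - 3
= 4


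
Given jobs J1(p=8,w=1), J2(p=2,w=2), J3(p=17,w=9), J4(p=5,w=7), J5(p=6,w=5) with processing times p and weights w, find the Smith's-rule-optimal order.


WSPT (Smith's rule): sort by p/w ascending
  J4: p/w = 5/7 = 0.714
  J2: p/w = 2/2 = 1.000
  J5: p/w = 6/5 = 1.200
  J3: p/w = 17/9 = 1.889
  J1: p/w = 8/1 = 8.000
Order: J4 → J2 → J5 → J3 → J1


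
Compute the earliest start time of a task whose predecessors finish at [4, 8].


ES = max of all predecessor completion times
Predecessors: [4, 8]
ES = max(4, 8)
= 8


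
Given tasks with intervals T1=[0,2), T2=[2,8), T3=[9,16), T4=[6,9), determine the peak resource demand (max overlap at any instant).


Check each time point for overlaps:
  t=6: 2 tasks active (T2, T4)
Max concurrent = 2


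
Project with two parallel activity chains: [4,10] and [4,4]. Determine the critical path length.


Path A: 4 + 10 = 14
Path B: 4 + 4 = 8
Critical path = longest = max(14, 8)
= 14 (Path A)


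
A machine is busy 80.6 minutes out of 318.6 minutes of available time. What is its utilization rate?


Utilization = busy / total × 100
= 80.6 / 318.6 × 100
= 25.3%


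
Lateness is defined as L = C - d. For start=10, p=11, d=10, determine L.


Completion = 10 + 11 = 21
Lateness = C - d = 21 - 10
= 11


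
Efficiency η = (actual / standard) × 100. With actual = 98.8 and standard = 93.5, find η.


Efficiency = (actual / standard) × 100
= (98.8 / 93.5) × 100
= 105.7%


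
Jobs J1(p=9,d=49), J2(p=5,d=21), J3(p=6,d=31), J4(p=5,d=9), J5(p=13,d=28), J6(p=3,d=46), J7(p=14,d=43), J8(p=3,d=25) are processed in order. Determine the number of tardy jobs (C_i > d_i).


Completion vs due date:
  J1: C=9, d=49 → on time
  J2: C=14, d=21 → on time
  J3: C=20, d=31 → on time
  J4: C=25, d=9 → TARDY
  J5: C=38, d=28 → TARDY
  J6: C=41, d=46 → on time
  J7: C=55, d=43 → TARDY
  J8: C=58, d=25 → TARDY
Tardy jobs: J4, J5, J7, J8
Count = 4


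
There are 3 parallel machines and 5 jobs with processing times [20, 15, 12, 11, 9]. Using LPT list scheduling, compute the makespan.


Jobs (LPT sorted): [20, 15, 12, 11, 9]
Machines: 3
  J=20 → Machine 1 (load: 0+20=20)
  J=15 → Machine 2 (load: 0+15=15)
  J=12 → Machine 3 (load: 0+12=12)
  J=11 → Machine 3 (load: 12+11=23)
  J=9 → Machine 2 (load: 15+9=24)
Machine loads: [20, 24, 23]
Makespan = max = 24 time units


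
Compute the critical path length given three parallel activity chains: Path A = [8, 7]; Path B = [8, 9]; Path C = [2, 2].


Path A: 8 + 7 = 15
Path B: 8 + 9 = 17
Path C: 2 + 2 = 4
Critical path = longest = max(15, 17, 4)
= 17 (Path B)


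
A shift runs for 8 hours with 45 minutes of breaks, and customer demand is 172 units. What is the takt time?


Available = 8×60 - 45 = 435 min
Takt time = 435 / 172
= 2.53 min/unit


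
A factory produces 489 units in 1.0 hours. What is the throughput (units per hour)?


Throughput = units / time
= 489 / 1.0
= 489.0 units/hour


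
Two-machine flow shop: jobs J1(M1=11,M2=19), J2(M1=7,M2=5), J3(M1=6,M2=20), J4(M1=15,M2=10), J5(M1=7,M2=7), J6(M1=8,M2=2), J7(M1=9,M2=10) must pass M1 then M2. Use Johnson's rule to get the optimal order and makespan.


Johnson's rule:
Group 1 (M1≤M2, sort by M1): ['J3', 'J5', 'J7', 'J1']
Group 2 (M1>M2, sort desc M2): ['J4', 'J2', 'J6']
Sequence: J3 → J5 → J7 → J1 → J4 → J2 → J6
Makespan calculation:
  J3: M1 done=6, M2 done=26
  J5: M1 done=13, M2 done=33
  J7: M1 done=22, M2 done=43
  J1: M1 done=33, M2 done=62
  J4: M1 done=48, M2 done=72
  J2: M1 done=55, M2 done=77
  J6: M1 done=63, M2 done=79
= Sequence: J3 → J5 → J7 → J1 → J4 → J2 → J6, Makespan: 79


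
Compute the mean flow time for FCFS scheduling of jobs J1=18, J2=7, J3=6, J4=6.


Completion times:
  J1: completes at 18
  J2: completes at 25
  J3: completes at 31
  J4: completes at 37
Sum = 111
Average = 111/4
= 27.75


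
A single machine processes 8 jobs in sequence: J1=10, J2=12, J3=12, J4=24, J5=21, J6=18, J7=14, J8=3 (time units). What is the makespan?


Sequential makespan: sum all processing times
= 10 + 12 + 12 + 24 + 21 + 18 + 14 + 3
= 114 time units


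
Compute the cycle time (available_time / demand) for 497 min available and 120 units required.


Cycle time = available time / demand
= 497 / 120
= 4.14 min/unit


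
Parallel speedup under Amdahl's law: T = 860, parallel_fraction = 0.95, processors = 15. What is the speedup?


Amdahl's law: T_p = T × ((1-p) + p/N)
= 860 × ((1-0.95) + 0.95/15)
= 860 × (0.05 + 0.0633)
= 860 × 0.1133
= 97.47
Speedup = 860/97.47
= 8.82×


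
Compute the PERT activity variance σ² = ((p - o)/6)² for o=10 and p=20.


σ² = ((p - o) / 6)² = (p - o)² / 36
= (20 - 10)² / 36
= 10² / 36
= 100 / 36
= 2.7778


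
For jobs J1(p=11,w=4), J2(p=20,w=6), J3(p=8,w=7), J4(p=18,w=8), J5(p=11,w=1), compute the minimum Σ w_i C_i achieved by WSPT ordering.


WSPT order (by p/w): J3 → J4 → J1 → J2 → J5
  J3: C=8, w·C=7×8=56
  J4: C=26, w·C=8×26=208
  J1: C=37, w·C=4×37=148
  J2: C=57, w·C=6×57=342
  J5: C=68, w·C=1×68=68
Σ w·C = 822
= 822


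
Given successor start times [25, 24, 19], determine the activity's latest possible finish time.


LF = min of all successor start times
Successors start at: [25, 24, 19]
LF = min(25, 24, 19)
= 19


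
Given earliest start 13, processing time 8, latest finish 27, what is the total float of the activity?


EF = ES + duration = 13 + 8 = 21
LS = LF - duration = 27 - 8 = 19
Total Float = LF - EF = 27 - 21
(or LS - ES = 19 - 13)
= 6


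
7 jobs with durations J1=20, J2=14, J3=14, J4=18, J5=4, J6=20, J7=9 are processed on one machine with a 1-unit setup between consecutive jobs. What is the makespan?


Makespan = Σ processing + (n-1) × setup
= (20 + 14 + 14 + 18 + 4 + 20 + 9) + (7-1)×1
= 99 + 6
= 105 time units


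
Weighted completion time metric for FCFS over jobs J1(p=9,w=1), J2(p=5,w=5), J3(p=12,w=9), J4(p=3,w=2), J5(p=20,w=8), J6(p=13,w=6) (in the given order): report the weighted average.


Completion times:
  J1: C=9, w×C=1×9=9
  J2: C=14, w×C=5×14=70
  J3: C=26, w×C=9×26=234
  J4: C=29, w×C=2×29=58
  J5: C=49, w×C=8×49=392
  J6: C=62, w×C=6×62=372
Sum w×C = 1135
Sum w = 31
Weighted avg = 1135/31
= 36.61


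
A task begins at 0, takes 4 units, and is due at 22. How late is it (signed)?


Completion = 0 + 4 = 4
Lateness = C - d = 4 - 22
= -18


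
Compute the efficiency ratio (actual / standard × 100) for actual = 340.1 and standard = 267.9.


Efficiency = (actual / standard) × 100
= (340.1 / 267.9) × 100
= 127.0%


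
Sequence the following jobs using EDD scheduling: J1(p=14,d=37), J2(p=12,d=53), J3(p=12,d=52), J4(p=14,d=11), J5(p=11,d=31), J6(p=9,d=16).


EDD: sort by earliest due date
  J4: d=11, p=14
  J6: d=16, p=9
  J5: d=31, p=11
  J1: d=37, p=14
  J3: d=52, p=12
  J2: d=53, p=12
Order: J4 → J6 → J5 → J1 → J3 → J2


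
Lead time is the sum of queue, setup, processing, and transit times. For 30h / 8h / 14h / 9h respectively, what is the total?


Lead time = queue + setup + processing + transit
= 30 + 8 + 14 + 9
= 61 hours


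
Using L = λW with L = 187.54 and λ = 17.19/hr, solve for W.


Little's law: L = λW → W = L / λ
= 187.54 / 17.19
= 10.91 hours


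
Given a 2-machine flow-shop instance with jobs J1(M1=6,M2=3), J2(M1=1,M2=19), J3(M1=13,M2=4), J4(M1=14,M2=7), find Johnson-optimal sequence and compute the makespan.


Johnson's rule:
Group 1 (M1≤M2, sort by M1): ['J2']
Group 2 (M1>M2, sort desc M2): ['J4', 'J3', 'J1']
Sequence: J2 → J4 → J3 → J1
Makespan calculation:
  J2: M1 done=1, M2 done=20
  J4: M1 done=15, M2 done=27
  J3: M1 done=28, M2 done=32
  J1: M1 done=34, M2 done=37
= Sequence: J2 → J4 → J3 → J1, Makespan: 37


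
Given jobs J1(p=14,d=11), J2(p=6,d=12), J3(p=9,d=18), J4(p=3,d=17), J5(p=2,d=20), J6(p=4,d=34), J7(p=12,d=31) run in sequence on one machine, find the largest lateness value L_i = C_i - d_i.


Lateness per job (L = C - d):
  J1: C=14, d=11, L=3
  J2: C=20, d=12, L=8
  J3: C=29, d=18, L=11
  J4: C=32, d=17, L=15
  J5: C=34, d=20, L=14
  J6: C=38, d=34, L=4
  J7: C=50, d=31, L=19
Lmax = max(3, 8, 11, 15, 14, 4, 19)
= 19


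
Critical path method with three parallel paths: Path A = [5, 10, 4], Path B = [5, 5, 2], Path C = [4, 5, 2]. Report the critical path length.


Path A: 5 + 10 + 4 = 19
Path B: 5 + 5 + 2 = 12
Path C: 4 + 5 + 2 = 11
Critical path = longest = max(19, 12, 11)
= 19 (Path A)


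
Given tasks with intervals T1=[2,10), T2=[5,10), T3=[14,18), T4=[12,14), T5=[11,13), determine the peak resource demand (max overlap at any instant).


Check each time point for overlaps:
  t=5: 2 tasks active (T1, T2)
Max concurrent = 2


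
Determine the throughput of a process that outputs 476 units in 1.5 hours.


Throughput = units / time
= 476 / 1.5
= 317.3 units/hour


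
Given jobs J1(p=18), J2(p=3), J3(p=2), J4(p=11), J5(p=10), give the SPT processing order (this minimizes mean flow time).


SPT: sort by shortest processing time
  J3: p=2
  J2: p=3
  J5: p=10
  J4: p=11
  J1: p=18
Order: J3 → J2 → J5 → J4 → J1


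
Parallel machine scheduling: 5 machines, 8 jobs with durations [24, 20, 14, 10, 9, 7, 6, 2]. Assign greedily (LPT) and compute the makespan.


Jobs (LPT sorted): [24, 20, 14, 10, 9, 7, 6, 2]
Machines: 5
  J=24 → Machine 1 (load: 0+24=24)
  J=20 → Machine 2 (load: 0+20=20)
  J=14 → Machine 3 (load: 0+14=14)
  J=10 → Machine 4 (load: 0+10=10)
  J=9 → Machine 5 (load: 0+9=9)
  J=7 → Machine 5 (load: 9+7=16)
  J=6 → Machine 4 (load: 10+6=16)
  J=2 → Machine 3 (load: 14+2=16)
Machine loads: [24, 20, 16, 16, 16]
Makespan = max = 24 time units


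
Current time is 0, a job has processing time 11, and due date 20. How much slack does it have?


Slack = due - current_time - processing
= 20 - 0 - 11
= 9


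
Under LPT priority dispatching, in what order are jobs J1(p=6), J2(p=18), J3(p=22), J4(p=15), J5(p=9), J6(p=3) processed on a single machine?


LPT: sort by longest processing time first
  J3: p=22
  J2: p=18
  J4: p=15
  J5: p=9
  J1: p=6
  J6: p=3
Order: J3 → J2 → J4 → J5 → J1 → J6


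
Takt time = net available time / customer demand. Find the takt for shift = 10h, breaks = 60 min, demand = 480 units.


Available = 10×60 - 60 = 540 min
Takt time = 540 / 480
= 1.12 min/unit


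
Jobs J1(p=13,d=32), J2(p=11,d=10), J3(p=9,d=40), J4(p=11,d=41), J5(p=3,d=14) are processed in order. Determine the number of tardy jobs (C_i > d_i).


Completion vs due date:
  J1: C=13, d=32 → on time
  J2: C=24, d=10 → TARDY
  J3: C=33, d=40 → on time
  J4: C=44, d=41 → TARDY
  J5: C=47, d=14 → TARDY
Tardy jobs: J2, J4, J5
Count = 3


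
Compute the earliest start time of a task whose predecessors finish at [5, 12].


ES = max of all predecessor completion times
Predecessors: [5, 12]
ES = max(5, 12)
= 12


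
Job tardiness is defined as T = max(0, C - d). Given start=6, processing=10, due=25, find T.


Completion = start + processing = 6 + 10 = 16
Tardiness = max(0, C - d) = max(0, 16 - 25)
= max(0, -9)
= 0


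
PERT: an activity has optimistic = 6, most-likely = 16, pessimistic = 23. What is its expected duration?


te = (o + 4m + p) / 6
= (6 + 4×16 + 23) / 6
= (6 + 64 + 23) / 6
= 93 / 6
= 15.50


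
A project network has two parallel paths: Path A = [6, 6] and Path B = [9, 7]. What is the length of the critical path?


Path A: 6 + 6 = 12
Path B: 9 + 7 = 16
Critical path = longest = max(12, 16)
= 16 (Path B)
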